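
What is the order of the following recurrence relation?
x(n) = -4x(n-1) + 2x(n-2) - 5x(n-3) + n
The order is the largest lag k for which x(n-k) appears. Here the deepest term is x(n-3) (the n term is non-homogeneous and does not affect the order), so the order is 3.

Order 3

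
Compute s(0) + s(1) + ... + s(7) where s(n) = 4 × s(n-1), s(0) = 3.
Computing the sequence terms: 3, 12, 48, 192, 768, 3072, 12288, 49152
Adding these values together:

65535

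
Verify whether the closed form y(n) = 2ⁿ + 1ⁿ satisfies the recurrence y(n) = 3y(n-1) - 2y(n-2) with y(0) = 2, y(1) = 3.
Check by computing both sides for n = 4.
From the recurrence with y(0) = 2, y(1) = 3:
  y(0) = 2, y(1) = 3, y(2) = 5, y(3) = 9, y(4) = 17
  so the recurrence gives y(4) = 17.
From the proposed closed form y(n) = 2ⁿ + 1ⁿ:
  y(4) = 17.
Both sides give 17 at n = 4, and the initial condition(s) match, so the closed form is consistent.

Yes, the closed form is correct.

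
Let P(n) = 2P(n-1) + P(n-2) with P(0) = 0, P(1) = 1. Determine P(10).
Computing the sequence terms:
0, 1, 2, 5, 12, 29, 70, 169, 408, 985, 2378

2378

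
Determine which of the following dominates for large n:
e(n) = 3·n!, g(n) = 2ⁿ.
Comparing growth rates:
Growth-rate hierarchy: log n ≺ any polynomial ≺ any exponential cⁿ (c>1) ≺ n! ≺ nⁿ.
factorial dominates exponential base 2 asymptotically.

e(n) grows faster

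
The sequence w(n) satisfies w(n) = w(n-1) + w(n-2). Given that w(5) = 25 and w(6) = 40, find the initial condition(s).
Work backwards using w(k) = w(k+2) - w(k+1):
w(4) = w(6) - w(5) = 40 - 25 = 15
w(3) = w(5) - w(4) = 25 - 15 = 10
w(2) = w(4) - w(3) = 15 - 10 = 5
w(1) = w(3) - w(2) = 10 - 5 = 5
w(0) = w(2) - w(1) = 5 - 5 = 0

w(0) = 0, w(1) = 5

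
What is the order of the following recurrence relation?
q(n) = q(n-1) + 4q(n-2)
The order is the largest lag k for which q(n-k) appears. Here the deepest term is q(n-2), so the order is 2.

Order 2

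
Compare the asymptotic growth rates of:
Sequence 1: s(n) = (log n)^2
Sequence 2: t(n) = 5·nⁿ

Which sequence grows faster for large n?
Comparing growth rates:
Growth-rate hierarchy: log n ≺ any polynomial ≺ any exponential cⁿ (c>1) ≺ n! ≺ nⁿ.
super-exponential nⁿ dominates polylogarithmic (log n)^2 asymptotically.

t(n) grows faster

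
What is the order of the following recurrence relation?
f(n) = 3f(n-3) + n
The order is the largest lag k for which f(n-k) appears. Here the deepest term is f(n-3) (the n term is non-homogeneous and does not affect the order), so the order is 3.

Order 3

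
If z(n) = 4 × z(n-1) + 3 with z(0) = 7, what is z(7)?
Computing step by step:
z(0) = 7
z(1) = 4 × 7 + 3 = 31
z(2) = 4 × 31 + 3 = 127
z(3) = 4 × 127 + 3 = 511
z(4) = 4 × 511 + 3 = 2047
z(5) = 4 × 2047 + 3 = 8191
z(6) = 4 × 8191 + 3 = 32767
z(7) = 4 × 32767 + 3 = 131071

131071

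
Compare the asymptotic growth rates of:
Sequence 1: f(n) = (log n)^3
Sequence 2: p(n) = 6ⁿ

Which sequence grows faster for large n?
Comparing growth rates:
Growth-rate hierarchy: log n ≺ any polynomial ≺ any exponential cⁿ (c>1) ≺ n! ≺ nⁿ.
exponential base 6 dominates polylogarithmic (log n)^3 asymptotically.

p(n) grows faster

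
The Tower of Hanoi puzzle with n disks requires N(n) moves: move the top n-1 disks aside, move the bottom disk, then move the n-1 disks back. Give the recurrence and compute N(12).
Moving n disks = move the top n-1 disks aside (N(n-1) moves) + move the largest disk (1 move) + move the n-1 disks back on top (N(n-1) moves), so N(n) = 2N(n-1) + 1, with N(1) = 1 (a single disk takes one move).
First terms: 1, 3, 7, 15, 31, 63, … — each is one less than a power of 2. Indeed N(n) + 1 = 2(N(n-1) + 1) with N(1) + 1 = 2, so N(n) + 1 = 2ⁿ and N(n) = 2ⁿ - 1.
Hence N(12) = 2^12 - 1 = 4096 - 1 = 4095.

N(n) = 2N(n-1) + 1, N(1) = 1; N(12) = 4095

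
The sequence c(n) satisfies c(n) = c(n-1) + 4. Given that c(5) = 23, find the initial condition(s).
c(5) = c(0) + 5·4, so c(0) = 23 - 20 = 3.

c(0) = 3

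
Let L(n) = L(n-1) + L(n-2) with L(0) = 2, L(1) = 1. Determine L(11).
Computing the sequence terms:
2, 1, 3, 4, 7, 11, 18, 29, 47, 76, 123, 199

199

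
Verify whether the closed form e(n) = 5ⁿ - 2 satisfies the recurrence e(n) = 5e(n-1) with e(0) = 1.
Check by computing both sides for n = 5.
From the recurrence with e(0) = 1:
  e(0) = 1, e(1) = 5, e(2) = 25, e(3) = 125, e(4) = 625, e(5) = 3125
  so the recurrence gives e(5) = 3125.
From the proposed closed form e(n) = 5ⁿ - 2:
  e(5) = 3123.
The recurrence gives 3125 but the closed form gives 3123, so the closed form does not satisfy the recurrence.

No, the closed form is incorrect.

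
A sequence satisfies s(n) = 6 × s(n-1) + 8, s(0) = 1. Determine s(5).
Computing step by step:
s(0) = 1
s(1) = 6 × 1 + 8 = 14
s(2) = 6 × 14 + 8 = 92
s(3) = 6 × 92 + 8 = 560
s(4) = 6 × 560 + 8 = 3368
s(5) = 6 × 3368 + 8 = 20216

20216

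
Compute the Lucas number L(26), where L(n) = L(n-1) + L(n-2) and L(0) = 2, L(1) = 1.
Computing the sequence terms:
2, 1, 3, 4, 7, 11, 18, 29, 47, 76, 123, 199, 322, 521, 843, 1364, 2207, 3571, 5778, 9349, 15127, 24476, 39603, 64079, 103682, 167761, 271443

271443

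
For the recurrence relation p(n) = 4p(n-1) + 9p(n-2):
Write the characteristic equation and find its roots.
Substitute p(n) = rⁿ and divide through by rⁿ⁻²: r² - 4r - 9 = 0
Discriminant: 4² + 4·9 = 52, not a perfect square, so by the quadratic formula r = (4 ± √52)/2.
General solution: p(n) = A·r₁ⁿ + B·r₂ⁿ where r₁,r₂ = (4 ± √52)/2

Characteristic: r² - 4r - 9 = 0, Roots: r = (4 ± √52)/2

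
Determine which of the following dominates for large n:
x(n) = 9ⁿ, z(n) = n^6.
Comparing growth rates:
Growth-rate hierarchy: log n ≺ any polynomial ≺ any exponential cⁿ (c>1) ≺ n! ≺ nⁿ.
exponential base 9 dominates polynomial degree 6 asymptotically.

x(n) grows faster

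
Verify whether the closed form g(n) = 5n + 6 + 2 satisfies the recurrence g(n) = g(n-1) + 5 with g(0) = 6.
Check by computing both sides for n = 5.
From the recurrence with g(0) = 6:
  g(0) = 6, g(1) = 11, g(2) = 16, g(3) = 21, g(4) = 26, g(5) = 31
  so the recurrence gives g(5) = 31.
From the proposed closed form g(n) = 5n + 6 + 2:
  g(5) = 33.
The recurrence gives 31 but the closed form gives 33, so the closed form does not satisfy the recurrence.

No, the closed form is incorrect.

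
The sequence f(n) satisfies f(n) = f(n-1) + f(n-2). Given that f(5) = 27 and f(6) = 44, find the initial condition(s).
Work backwards using f(k) = f(k+2) - f(k+1):
f(4) = f(6) - f(5) = 44 - 27 = 17
f(3) = f(5) - f(4) = 27 - 17 = 10
f(2) = f(4) - f(3) = 17 - 10 = 7
f(1) = f(3) - f(2) = 10 - 7 = 3
f(0) = f(2) - f(1) = 7 - 3 = 4

f(0) = 4, f(1) = 3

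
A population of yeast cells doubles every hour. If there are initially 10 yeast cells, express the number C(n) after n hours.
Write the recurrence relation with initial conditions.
Each hour multiplies the count by 2, so the count after n hours depends only on the count after n-1 hours: C(n) = 2 × C(n-1). The starting count gives C(0) = 10.
Unrolling n times gives the closed form C(n) = 10 × 2ⁿ.

C(n) = 2 × C(n-1), C(0) = 10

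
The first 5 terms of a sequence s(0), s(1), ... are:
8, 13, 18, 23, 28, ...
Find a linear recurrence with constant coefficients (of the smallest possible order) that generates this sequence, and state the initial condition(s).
Look for the lowest-order linear relation among consecutive terms.
Observation: consecutive differences are constant (= 5).
Check at n=2: 1·13 + 5 = 18. ✓

s(n) = s(n-1) + 5, s(0) = 8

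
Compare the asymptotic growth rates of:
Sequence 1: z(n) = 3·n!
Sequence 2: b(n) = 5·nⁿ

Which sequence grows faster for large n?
Comparing growth rates:
Growth-rate hierarchy: log n ≺ any polynomial ≺ any exponential cⁿ (c>1) ≺ n! ≺ nⁿ.
super-exponential nⁿ dominates factorial asymptotically.

b(n) grows faster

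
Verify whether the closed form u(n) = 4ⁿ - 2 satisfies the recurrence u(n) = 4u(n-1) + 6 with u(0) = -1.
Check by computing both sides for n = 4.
From the recurrence with u(0) = -1:
  u(0) = -1, u(1) = 2, u(2) = 14, u(3) = 62, u(4) = 254
  so the recurrence gives u(4) = 254.
From the proposed closed form u(n) = 4ⁿ - 2:
  u(4) = 254.
Both sides give 254 at n = 4, and the initial condition(s) match, so the closed form is consistent.

Yes, the closed form is correct.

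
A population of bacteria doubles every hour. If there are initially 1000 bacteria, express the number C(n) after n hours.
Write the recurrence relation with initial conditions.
Each hour multiplies the count by 2, so the count after n hours depends only on the count after n-1 hours: C(n) = 2 × C(n-1). The starting count gives C(0) = 1000.
Unrolling n times gives the closed form C(n) = 1000 × 2ⁿ.

C(n) = 2 × C(n-1), C(0) = 1000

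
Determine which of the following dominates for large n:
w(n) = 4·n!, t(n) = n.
Comparing growth rates:
Growth-rate hierarchy: log n ≺ any polynomial ≺ any exponential cⁿ (c>1) ≺ n! ≺ nⁿ.
factorial dominates polynomial degree 1 asymptotically.

w(n) grows faster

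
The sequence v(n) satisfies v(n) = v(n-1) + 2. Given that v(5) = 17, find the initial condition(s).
v(5) = v(0) + 5·2, so v(0) = 17 - 10 = 7.

v(0) = 7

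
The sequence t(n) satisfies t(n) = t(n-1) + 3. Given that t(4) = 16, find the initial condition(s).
t(4) = t(0) + 4·3, so t(0) = 16 - 12 = 4.

t(0) = 4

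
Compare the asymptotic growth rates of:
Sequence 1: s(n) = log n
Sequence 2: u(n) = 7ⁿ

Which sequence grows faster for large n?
Comparing growth rates:
Growth-rate hierarchy: log n ≺ any polynomial ≺ any exponential cⁿ (c>1) ≺ n! ≺ nⁿ.
exponential base 7 dominates logarithmic asymptotically.

u(n) grows faster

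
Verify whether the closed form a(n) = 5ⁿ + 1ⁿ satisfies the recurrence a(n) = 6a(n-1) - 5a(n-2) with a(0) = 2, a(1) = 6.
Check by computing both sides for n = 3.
From the recurrence with a(0) = 2, a(1) = 6:
  a(0) = 2, a(1) = 6, a(2) = 26, a(3) = 126
  so the recurrence gives a(3) = 126.
From the proposed closed form a(n) = 5ⁿ + 1ⁿ:
  a(3) = 126.
Both sides give 126 at n = 3, and the initial condition(s) match, so the closed form is consistent.

Yes, the closed form is correct.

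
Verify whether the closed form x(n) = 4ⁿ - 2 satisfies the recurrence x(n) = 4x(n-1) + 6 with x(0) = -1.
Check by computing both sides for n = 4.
From the recurrence with x(0) = -1:
  x(0) = -1, x(1) = 2, x(2) = 14, x(3) = 62, x(4) = 254
  so the recurrence gives x(4) = 254.
From the proposed closed form x(n) = 4ⁿ - 2:
  x(4) = 254.
Both sides give 254 at n = 4, and the initial condition(s) match, so the closed form is consistent.

Yes, the closed form is correct.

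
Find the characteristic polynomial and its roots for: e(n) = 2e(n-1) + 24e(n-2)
Substitute e(n) = rⁿ and divide through by rⁿ⁻²: r² - 2r - 24 = 0
Factor: (r - 6)(r + 4) = 0, so r = 6, -4.
General solution: e(n) = A·6ⁿ + B·(-4)ⁿ

Characteristic: r² - 2r - 24 = 0, Roots: r = 6, -4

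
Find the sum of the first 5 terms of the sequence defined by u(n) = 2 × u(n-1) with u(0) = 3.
Computing the sequence terms: 3, 6, 12, 24, 48
Adding these values together:

93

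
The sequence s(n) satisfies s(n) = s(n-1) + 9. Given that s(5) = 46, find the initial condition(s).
s(5) = s(0) + 5·9, so s(0) = 46 - 45 = 1.

s(0) = 1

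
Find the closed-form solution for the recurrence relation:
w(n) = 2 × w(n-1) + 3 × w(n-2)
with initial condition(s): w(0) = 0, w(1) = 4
Recurrence: w(n) = 2 × w(n-1) + 3 × w(n-2), initial: w(0) = 0, w(1) = 4.
Characteristic equation: r² - 2r - 3 = 0, which factors as (r - 3)(r + 1) = 0, so r = 3, -1. General solution w(n) = A·3ⁿ + B·(-1)ⁿ. From w(0) = 0: A + B = 0. From w(1) = 4: 3A - 1B = 4. Solving gives A = 1, B = -1.

w(n) = 3ⁿ - (-1)ⁿ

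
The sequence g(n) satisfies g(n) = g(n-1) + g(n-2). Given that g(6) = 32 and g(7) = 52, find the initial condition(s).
Work backwards using g(k) = g(k+2) - g(k+1):
g(5) = g(7) - g(6) = 52 - 32 = 20
g(4) = g(6) - g(5) = 32 - 20 = 12
g(3) = g(5) - g(4) = 20 - 12 = 8
g(2) = g(4) - g(3) = 12 - 8 = 4
g(1) = g(3) - g(2) = 8 - 4 = 4
g(0) = g(2) - g(1) = 4 - 4 = 0

g(0) = 0, g(1) = 4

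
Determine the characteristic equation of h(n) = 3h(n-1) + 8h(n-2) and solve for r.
Substitute h(n) = rⁿ and divide through by rⁿ⁻²: r² - 3r - 8 = 0
Discriminant: 3² + 4·8 = 41, not a perfect square, so by the quadratic formula r = (3 ± √41)/2.
General solution: h(n) = A·r₁ⁿ + B·r₂ⁿ where r₁,r₂ = (3 ± √41)/2

Characteristic: r² - 3r - 8 = 0, Roots: r = (3 ± √41)/2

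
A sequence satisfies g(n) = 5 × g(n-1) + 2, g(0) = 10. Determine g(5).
Computing step by step:
g(0) = 10
g(1) = 5 × 10 + 2 = 52
g(2) = 5 × 52 + 2 = 262
g(3) = 5 × 262 + 2 = 1312
g(4) = 5 × 1312 + 2 = 6562
g(5) = 5 × 6562 + 2 = 32812

32812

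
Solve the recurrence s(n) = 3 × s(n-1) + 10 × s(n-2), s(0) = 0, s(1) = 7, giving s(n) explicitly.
Recurrence: s(n) = 3 × s(n-1) + 10 × s(n-2), initial: s(0) = 0, s(1) = 7.
Characteristic equation: r² - 3r - 10 = 0, which factors as (r - 5)(r + 2) = 0, so r = 5, -2. General solution s(n) = A·5ⁿ + B·(-2)ⁿ. From s(0) = 0: A + B = 0. From s(1) = 7: 5A - 2B = 7. Solving gives A = 1, B = -1.

s(n) = 5ⁿ - (-2)ⁿ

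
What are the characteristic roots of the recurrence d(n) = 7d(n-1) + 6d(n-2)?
Substitute d(n) = rⁿ and divide through by rⁿ⁻²: r² - 7r - 6 = 0
Discriminant: 7² + 4·6 = 73, not a perfect square, so by the quadratic formula r = (7 ± √73)/2.
General solution: d(n) = A·r₁ⁿ + B·r₂ⁿ where r₁,r₂ = (7 ± √73)/2

Characteristic: r² - 7r - 6 = 0, Roots: r = (7 ± √73)/2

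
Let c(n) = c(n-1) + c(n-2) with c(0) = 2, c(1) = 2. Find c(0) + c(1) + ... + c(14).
Computing the sequence terms: 2, 2, 4, 6, 10, 16, 26, 42, 68, 110, 178, 288, 466, 754, 1220
Adding these values together:

3192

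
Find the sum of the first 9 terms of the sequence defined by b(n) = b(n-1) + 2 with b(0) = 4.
Computing the sequence terms: 4, 6, 8, 10, 12, 14, 16, 18, 20
Adding these values together:

108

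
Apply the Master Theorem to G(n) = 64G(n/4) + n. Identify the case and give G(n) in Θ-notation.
Master Theorem template: G(n) = a·G(n/b) + f(n).
Here: a=64, b=4, f(n)=n
Compute log_b(a) = log_4(64) = 3.
f(n) = n = O(n^(3-ε)) with ε = 2. Case 1: G(n) = Θ(n^log_b(a)) = Θ(n^3).

Case 1: G(n) = Θ(n^3)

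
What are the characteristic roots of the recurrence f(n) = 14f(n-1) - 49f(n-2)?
Substitute f(n) = rⁿ and divide through by rⁿ⁻²: r² - 14r + 49 = 0
Factor: (r - 7)² = 0, so r = 7 (double root).
General solution: f(n) = (A + Bn)·7ⁿ

Characteristic: r² - 14r + 49 = 0, Roots: r = 7 (double root)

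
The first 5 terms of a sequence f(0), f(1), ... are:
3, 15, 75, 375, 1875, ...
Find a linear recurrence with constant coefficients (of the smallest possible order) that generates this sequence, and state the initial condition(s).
Look for the lowest-order linear relation among consecutive terms.
Observation: each term is 5× the previous.
Check at n=2: 5·15 = 75. ✓

f(n) = 5 × f(n-1), f(0) = 3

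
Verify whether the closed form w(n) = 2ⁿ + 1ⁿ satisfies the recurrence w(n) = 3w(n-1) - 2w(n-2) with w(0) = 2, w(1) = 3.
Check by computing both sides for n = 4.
From the recurrence with w(0) = 2, w(1) = 3:
  w(0) = 2, w(1) = 3, w(2) = 5, w(3) = 9, w(4) = 17
  so the recurrence gives w(4) = 17.
From the proposed closed form w(n) = 2ⁿ + 1ⁿ:
  w(4) = 17.
Both sides give 17 at n = 4, and the initial condition(s) match, so the closed form is consistent.

Yes, the closed form is correct.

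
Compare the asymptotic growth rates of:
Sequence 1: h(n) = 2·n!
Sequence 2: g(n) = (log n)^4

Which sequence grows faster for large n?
Comparing growth rates:
Growth-rate hierarchy: log n ≺ any polynomial ≺ any exponential cⁿ (c>1) ≺ n! ≺ nⁿ.
factorial dominates polylogarithmic (log n)^4 asymptotically.

h(n) grows faster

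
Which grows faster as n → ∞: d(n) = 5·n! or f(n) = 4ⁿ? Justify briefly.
Comparing growth rates:
Growth-rate hierarchy: log n ≺ any polynomial ≺ any exponential cⁿ (c>1) ≺ n! ≺ nⁿ.
factorial dominates exponential base 4 asymptotically.

d(n) grows faster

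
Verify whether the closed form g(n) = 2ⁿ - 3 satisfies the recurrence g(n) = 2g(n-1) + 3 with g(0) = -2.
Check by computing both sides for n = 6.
From the recurrence with g(0) = -2:
  g(0) = -2, g(1) = -1, g(2) = 1, g(3) = 5, g(4) = 13, g(5) = 29, g(6) = 61
  so the recurrence gives g(6) = 61.
From the proposed closed form g(n) = 2ⁿ - 3:
  g(6) = 61.
Both sides give 61 at n = 6, and the initial condition(s) match, so the closed form is consistent.

Yes, the closed form is correct.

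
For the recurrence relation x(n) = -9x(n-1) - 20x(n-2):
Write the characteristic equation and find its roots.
Substitute x(n) = rⁿ and divide through by rⁿ⁻²: r² + 9r + 20 = 0
Factor: (r + 4)(r + 5) = 0, so r = -4, -5.
General solution: x(n) = A·(-4)ⁿ + B·(-5)ⁿ

Characteristic: r² + 9r + 20 = 0, Roots: r = -4, -5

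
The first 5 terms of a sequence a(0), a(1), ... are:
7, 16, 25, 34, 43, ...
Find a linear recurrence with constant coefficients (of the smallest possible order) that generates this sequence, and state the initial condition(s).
Look for the lowest-order linear relation among consecutive terms.
Observation: consecutive differences are constant (= 9).
Check at n=2: 1·16 + 9 = 25. ✓

a(n) = a(n-1) + 9, a(0) = 7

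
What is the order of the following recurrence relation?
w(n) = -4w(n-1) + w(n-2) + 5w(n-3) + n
The order is the largest lag k for which w(n-k) appears. Here the deepest term is w(n-3) (the n term is non-homogeneous and does not affect the order), so the order is 3.

Order 3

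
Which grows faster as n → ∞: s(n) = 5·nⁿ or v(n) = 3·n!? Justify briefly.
Comparing growth rates:
Growth-rate hierarchy: log n ≺ any polynomial ≺ any exponential cⁿ (c>1) ≺ n! ≺ nⁿ.
super-exponential nⁿ dominates factorial asymptotically.

s(n) grows faster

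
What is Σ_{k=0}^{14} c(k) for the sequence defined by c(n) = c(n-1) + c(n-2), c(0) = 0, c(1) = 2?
Computing the sequence terms: 0, 2, 2, 4, 6, 10, 16, 26, 42, 68, 110, 178, 288, 466, 754
Adding these values together:

1972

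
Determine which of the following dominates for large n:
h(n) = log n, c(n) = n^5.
Comparing growth rates:
Growth-rate hierarchy: log n ≺ any polynomial ≺ any exponential cⁿ (c>1) ≺ n! ≺ nⁿ.
polynomial degree 5 dominates logarithmic asymptotically.

c(n) grows faster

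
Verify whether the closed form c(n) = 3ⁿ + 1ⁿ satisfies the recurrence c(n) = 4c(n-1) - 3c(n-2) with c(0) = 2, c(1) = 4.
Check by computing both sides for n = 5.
From the recurrence with c(0) = 2, c(1) = 4:
  c(0) = 2, c(1) = 4, c(2) = 10, c(3) = 28, c(4) = 82, c(5) = 244
  so the recurrence gives c(5) = 244.
From the proposed closed form c(n) = 3ⁿ + 1ⁿ:
  c(5) = 244.
Both sides give 244 at n = 5, and the initial condition(s) match, so the closed form is consistent.

Yes, the closed form is correct.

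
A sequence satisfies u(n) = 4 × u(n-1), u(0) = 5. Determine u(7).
Computing step by step:
u(0) = 5
u(1) = 4 × 5 = 20
u(2) = 4 × 20 = 80
u(3) = 4 × 80 = 320
u(4) = 4 × 320 = 1280
u(5) = 4 × 1280 = 5120
u(6) = 4 × 5120 = 20480
u(7) = 4 × 20480 = 81920

81920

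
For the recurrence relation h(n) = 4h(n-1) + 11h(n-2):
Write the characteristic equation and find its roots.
Substitute h(n) = rⁿ and divide through by rⁿ⁻²: r² - 4r - 11 = 0
Discriminant: 4² + 4·11 = 60, not a perfect square, so by the quadratic formula r = (4 ± √60)/2.
General solution: h(n) = A·r₁ⁿ + B·r₂ⁿ where r₁,r₂ = (4 ± √60)/2

Characteristic: r² - 4r - 11 = 0, Roots: r = (4 ± √60)/2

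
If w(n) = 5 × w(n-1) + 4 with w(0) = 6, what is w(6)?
Computing step by step:
w(0) = 6
w(1) = 5 × 6 + 4 = 34
w(2) = 5 × 34 + 4 = 174
w(3) = 5 × 174 + 4 = 874
w(4) = 5 × 874 + 4 = 4374
w(5) = 5 × 4374 + 4 = 21874
w(6) = 5 × 21874 + 4 = 109374

109374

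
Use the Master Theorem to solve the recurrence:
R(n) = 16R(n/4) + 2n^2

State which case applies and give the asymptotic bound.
Master Theorem template: R(n) = a·R(n/b) + f(n).
Here: a=16, b=4, f(n)=2n^2
Compute log_b(a) = log_4(16) = 2.
f(n) = 2n^2 = Θ(n^2). Case 2: R(n) = Θ(n^2 log n).

Case 2: R(n) = Θ(n^2 log n)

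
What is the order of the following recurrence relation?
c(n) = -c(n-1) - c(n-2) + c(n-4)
The order is the largest lag k for which c(n-k) appears. Here the deepest term is c(n-4), so the order is 4.

Order 4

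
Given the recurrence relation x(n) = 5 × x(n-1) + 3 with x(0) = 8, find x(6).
Computing step by step:
x(0) = 8
x(1) = 5 × 8 + 3 = 43
x(2) = 5 × 43 + 3 = 218
x(3) = 5 × 218 + 3 = 1093
x(4) = 5 × 1093 + 3 = 5468
x(5) = 5 × 5468 + 3 = 27343
x(6) = 5 × 27343 + 3 = 136718

136718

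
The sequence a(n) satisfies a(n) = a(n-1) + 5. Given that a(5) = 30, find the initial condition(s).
a(5) = a(0) + 5·5, so a(0) = 30 - 25 = 5.

a(0) = 5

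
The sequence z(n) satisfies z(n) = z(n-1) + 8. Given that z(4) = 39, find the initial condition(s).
z(4) = z(0) + 4·8, so z(0) = 39 - 32 = 7.

z(0) = 7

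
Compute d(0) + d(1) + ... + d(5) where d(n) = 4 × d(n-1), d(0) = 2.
Computing the sequence terms: 2, 8, 32, 128, 512, 2048
Adding these values together:

2730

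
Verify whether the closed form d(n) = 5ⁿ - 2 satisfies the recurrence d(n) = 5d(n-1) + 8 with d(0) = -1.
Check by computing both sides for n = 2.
From the recurrence with d(0) = -1:
  d(0) = -1, d(1) = 3, d(2) = 23
  so the recurrence gives d(2) = 23.
From the proposed closed form d(n) = 5ⁿ - 2:
  d(2) = 23.
Both sides give 23 at n = 2, and the initial condition(s) match, so the closed form is consistent.

Yes, the closed form is correct.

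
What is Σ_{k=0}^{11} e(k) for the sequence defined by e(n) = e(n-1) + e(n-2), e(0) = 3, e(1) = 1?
Computing the sequence terms: 3, 1, 4, 5, 9, 14, 23, 37, 60, 97, 157, 254
Adding these values together:

664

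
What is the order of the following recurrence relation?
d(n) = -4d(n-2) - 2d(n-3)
The order is the largest lag k for which d(n-k) appears. Here the deepest term is d(n-3), so the order is 3.

Order 3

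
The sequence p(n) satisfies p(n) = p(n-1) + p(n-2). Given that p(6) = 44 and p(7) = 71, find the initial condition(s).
Work backwards using p(k) = p(k+2) - p(k+1):
p(5) = p(7) - p(6) = 71 - 44 = 27
p(4) = p(6) - p(5) = 44 - 27 = 17
p(3) = p(5) - p(4) = 27 - 17 = 10
p(2) = p(4) - p(3) = 17 - 10 = 7
p(1) = p(3) - p(2) = 10 - 7 = 3
p(0) = p(2) - p(1) = 7 - 3 = 4

p(0) = 4, p(1) = 3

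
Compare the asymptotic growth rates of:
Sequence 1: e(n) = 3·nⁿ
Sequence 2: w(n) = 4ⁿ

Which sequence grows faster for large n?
Comparing growth rates:
Growth-rate hierarchy: log n ≺ any polynomial ≺ any exponential cⁿ (c>1) ≺ n! ≺ nⁿ.
super-exponential nⁿ dominates exponential base 4 asymptotically.

e(n) grows faster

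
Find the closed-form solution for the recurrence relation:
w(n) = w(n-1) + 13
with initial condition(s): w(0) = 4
Recurrence: w(n) = w(n-1) + 13, initial: w(0) = 4.
Each step adds 13, so w(n) = w(0) + 13n = 13n + 4.

w(n) = 13n + 4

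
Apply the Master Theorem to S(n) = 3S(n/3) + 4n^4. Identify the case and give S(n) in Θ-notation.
Master Theorem template: S(n) = a·S(n/b) + f(n).
Here: a=3, b=3, f(n)=4n^4
Compute log_b(a) = log_3(3) = 1.
f(n) = 4n^4 = Ω(n^(1+ε)) with ε = 3, and the regularity condition holds (a·f(n/b) = (a/b^4)·f(n) with a/b^4 = 3^-3 < 1). Case 3: S(n) = Θ(f(n)) = Θ(n^4).

Case 3: S(n) = Θ(n^4)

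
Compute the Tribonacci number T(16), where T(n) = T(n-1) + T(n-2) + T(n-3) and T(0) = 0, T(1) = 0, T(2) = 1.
Computing the sequence terms:
0, 0, 1, 1, 2, 4, 7, 13, 24, 44, 81, 149, 274, 504, 927, 1705, 3136

3136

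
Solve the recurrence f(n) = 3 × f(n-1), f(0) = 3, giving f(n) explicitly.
Recurrence: f(n) = 3 × f(n-1), initial: f(0) = 3.
Each term is 3 times the previous, so this is geometric with ratio 3. After n steps: f(n) = f(0)·3ⁿ = 3·3ⁿ.

f(n) = 3·3ⁿ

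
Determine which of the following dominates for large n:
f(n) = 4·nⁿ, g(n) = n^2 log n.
Comparing growth rates:
Growth-rate hierarchy: log n ≺ any polynomial ≺ any exponential cⁿ (c>1) ≺ n! ≺ nⁿ.
super-exponential nⁿ dominates polynomial degree 2 (with log factor) asymptotically.

f(n) grows faster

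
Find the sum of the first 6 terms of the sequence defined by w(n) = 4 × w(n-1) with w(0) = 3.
Computing the sequence terms: 3, 12, 48, 192, 768, 3072
Adding these values together:

4095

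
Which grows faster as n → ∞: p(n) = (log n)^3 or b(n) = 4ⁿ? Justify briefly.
Comparing growth rates:
Growth-rate hierarchy: log n ≺ any polynomial ≺ any exponential cⁿ (c>1) ≺ n! ≺ nⁿ.
exponential base 4 dominates polylogarithmic (log n)^3 asymptotically.

b(n) grows faster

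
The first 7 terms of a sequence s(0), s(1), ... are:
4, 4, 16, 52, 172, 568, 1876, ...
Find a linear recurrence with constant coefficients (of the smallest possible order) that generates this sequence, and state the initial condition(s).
Look for the lowest-order linear relation among consecutive terms.
Observation: s(n) - 3·s(n-1) - (1)·s(n-2) = 0 holds for the shown terms, and no order-1 relation s(n) = α·s(n-1) + β fits.
Check at n=3: 3·16 + (1)·4 = 52. ✓

s(n) = 3s(n-1) + s(n-2), s(0) = 4, s(1) = 4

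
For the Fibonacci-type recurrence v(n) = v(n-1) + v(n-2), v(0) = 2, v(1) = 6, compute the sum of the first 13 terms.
Computing the sequence terms: 2, 6, 8, 14, 22, 36, 58, 94, 152, 246, 398, 644, 1042
Adding these values together:

2722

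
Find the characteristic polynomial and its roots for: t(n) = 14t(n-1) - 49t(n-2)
Substitute t(n) = rⁿ and divide through by rⁿ⁻²: r² - 14r + 49 = 0
Factor: (r - 7)² = 0, so r = 7 (double root).
General solution: t(n) = (A + Bn)·7ⁿ

Characteristic: r² - 14r + 49 = 0, Roots: r = 7 (double root)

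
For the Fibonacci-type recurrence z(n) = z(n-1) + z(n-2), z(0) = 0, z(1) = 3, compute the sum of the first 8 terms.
Computing the sequence terms: 0, 3, 3, 6, 9, 15, 24, 39
Adding these values together:

99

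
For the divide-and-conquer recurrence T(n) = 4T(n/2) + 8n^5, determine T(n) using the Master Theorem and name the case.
Master Theorem template: T(n) = a·T(n/b) + f(n).
Here: a=4, b=2, f(n)=8n^5
Compute log_b(a) = log_2(4) = 2.
f(n) = 8n^5 = Ω(n^(2+ε)) with ε = 3, and the regularity condition holds (a·f(n/b) = (a/b^5)·f(n) with a/b^5 = 2^-3 < 1). Case 3: T(n) = Θ(f(n)) = Θ(n^5).

Case 3: T(n) = Θ(n^5)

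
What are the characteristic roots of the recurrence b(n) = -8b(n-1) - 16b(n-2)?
Substitute b(n) = rⁿ and divide through by rⁿ⁻²: r² + 8r + 16 = 0
Factor: (r + 4)² = 0, so r = -4 (double root).
General solution: b(n) = (A + Bn)·(-4)ⁿ

Characteristic: r² + 8r + 16 = 0, Roots: r = -4 (double root)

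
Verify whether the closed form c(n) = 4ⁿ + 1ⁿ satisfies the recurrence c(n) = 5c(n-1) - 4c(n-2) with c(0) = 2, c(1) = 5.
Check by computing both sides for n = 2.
From the recurrence with c(0) = 2, c(1) = 5:
  c(0) = 2, c(1) = 5, c(2) = 17
  so the recurrence gives c(2) = 17.
From the proposed closed form c(n) = 4ⁿ + 1ⁿ:
  c(2) = 17.
Both sides give 17 at n = 2, and the initial condition(s) match, so the closed form is consistent.

Yes, the closed form is correct.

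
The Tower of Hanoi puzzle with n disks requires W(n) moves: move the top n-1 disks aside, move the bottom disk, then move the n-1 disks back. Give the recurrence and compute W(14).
Moving n disks = move the top n-1 disks aside (W(n-1) moves) + move the largest disk (1 move) + move the n-1 disks back on top (W(n-1) moves), so W(n) = 2W(n-1) + 1, with W(1) = 1 (a single disk takes one move).
First terms: 1, 3, 7, 15, 31, 63, … — each is one less than a power of 2. Indeed W(n) + 1 = 2(W(n-1) + 1) with W(1) + 1 = 2, so W(n) + 1 = 2ⁿ and W(n) = 2ⁿ - 1.
Hence W(14) = 2^14 - 1 = 16384 - 1 = 16383.

W(n) = 2W(n-1) + 1, W(1) = 1; W(14) = 16383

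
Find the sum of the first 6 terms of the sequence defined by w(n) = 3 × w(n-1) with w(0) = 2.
Computing the sequence terms: 2, 6, 18, 54, 162, 486
Adding these values together:

728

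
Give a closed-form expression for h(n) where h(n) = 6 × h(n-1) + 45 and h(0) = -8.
Recurrence: h(n) = 6 × h(n-1) + 45, initial: h(0) = -8.
Try h(n) = A·6ⁿ + C. Substituting: A·6ⁿ + C = 6(A·6ⁿ⁻¹ + C) + 45 = A·6ⁿ + 6C + 45, so C = 6C + 45, giving C = -9. Then h(0) = A - 9 = -8 gives A = 1.

h(n) = 6ⁿ - 9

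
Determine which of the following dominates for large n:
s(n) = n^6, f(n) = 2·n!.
Comparing growth rates:
Growth-rate hierarchy: log n ≺ any polynomial ≺ any exponential cⁿ (c>1) ≺ n! ≺ nⁿ.
factorial dominates polynomial degree 6 asymptotically.

f(n) grows faster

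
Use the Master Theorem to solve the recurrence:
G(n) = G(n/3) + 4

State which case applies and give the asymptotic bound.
Master Theorem template: G(n) = a·G(n/b) + f(n).
Here: a=1, b=3, f(n)=4
Compute log_b(a) = log_3(1) = 0.
f(n) = 4 = Θ(1). Case 2: G(n) = Θ(log n).

Case 2: G(n) = Θ(log n)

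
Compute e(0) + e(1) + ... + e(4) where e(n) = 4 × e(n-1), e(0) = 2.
Computing the sequence terms: 2, 8, 32, 128, 512
Adding these values together:

682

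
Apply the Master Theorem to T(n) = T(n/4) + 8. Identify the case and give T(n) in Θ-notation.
Master Theorem template: T(n) = a·T(n/b) + f(n).
Here: a=1, b=4, f(n)=8
Compute log_b(a) = log_4(1) = 0.
f(n) = 8 = Θ(1). Case 2: T(n) = Θ(log n).

Case 2: T(n) = Θ(log n)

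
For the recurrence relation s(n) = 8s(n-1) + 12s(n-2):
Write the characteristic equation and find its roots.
Substitute s(n) = rⁿ and divide through by rⁿ⁻²: r² - 8r - 12 = 0
Discriminant: 8² + 4·12 = 112, not a perfect square, so by the quadratic formula r = (8 ± √112)/2.
General solution: s(n) = A·r₁ⁿ + B·r₂ⁿ where r₁,r₂ = (8 ± √112)/2

Characteristic: r² - 8r - 12 = 0, Roots: r = (8 ± √112)/2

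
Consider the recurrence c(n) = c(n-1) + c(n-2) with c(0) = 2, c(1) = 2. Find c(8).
Computing the sequence terms:
2, 2, 4, 6, 10, 16, 26, 42, 68

68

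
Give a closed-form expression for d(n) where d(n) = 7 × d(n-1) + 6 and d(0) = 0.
Recurrence: d(n) = 7 × d(n-1) + 6, initial: d(0) = 0.
Try d(n) = A·7ⁿ + C. Substituting: A·7ⁿ + C = 7(A·7ⁿ⁻¹ + C) + 6 = A·7ⁿ + 7C + 6, so C = 7C + 6, giving C = -1. Then d(0) = A - 1 = 0 gives A = 1.

d(n) = 7ⁿ - 1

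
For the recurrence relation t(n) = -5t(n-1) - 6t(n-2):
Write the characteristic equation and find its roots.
Substitute t(n) = rⁿ and divide through by rⁿ⁻²: r² + 5r + 6 = 0
Factor: (r + 2)(r + 3) = 0, so r = -2, -3.
General solution: t(n) = A·(-2)ⁿ + B·(-3)ⁿ

Characteristic: r² + 5r + 6 = 0, Roots: r = -2, -3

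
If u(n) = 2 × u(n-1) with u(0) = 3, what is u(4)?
Computing step by step:
u(0) = 3
u(1) = 2 × 3 = 6
u(2) = 2 × 6 = 12
u(3) = 2 × 12 = 24
u(4) = 2 × 24 = 48

48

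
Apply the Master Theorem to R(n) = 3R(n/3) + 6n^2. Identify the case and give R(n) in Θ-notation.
Master Theorem template: R(n) = a·R(n/b) + f(n).
Here: a=3, b=3, f(n)=6n^2
Compute log_b(a) = log_3(3) = 1.
f(n) = 6n^2 = Ω(n^(1+ε)) with ε = 1, and the regularity condition holds (a·f(n/b) = (a/b^2)·f(n) with a/b^2 = 3^-1 < 1). Case 3: R(n) = Θ(f(n)) = Θ(n^2).

Case 3: R(n) = Θ(n^2)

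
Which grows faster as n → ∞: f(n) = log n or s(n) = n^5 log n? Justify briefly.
Comparing growth rates:
Growth-rate hierarchy: log n ≺ any polynomial ≺ any exponential cⁿ (c>1) ≺ n! ≺ nⁿ.
polynomial degree 5 (with log factor) dominates logarithmic asymptotically.

s(n) grows faster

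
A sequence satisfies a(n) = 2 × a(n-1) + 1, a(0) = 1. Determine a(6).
Computing step by step:
a(0) = 1
a(1) = 2 × 1 + 1 = 3
a(2) = 2 × 3 + 1 = 7
a(3) = 2 × 7 + 1 = 15
a(4) = 2 × 15 + 1 = 31
a(5) = 2 × 31 + 1 = 63
a(6) = 2 × 63 + 1 = 127

127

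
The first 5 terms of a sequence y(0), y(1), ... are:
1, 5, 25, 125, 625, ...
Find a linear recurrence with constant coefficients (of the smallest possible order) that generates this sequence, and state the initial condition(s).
Look for the lowest-order linear relation among consecutive terms.
Observation: each term is 5× the previous.
Check at n=2: 5·5 = 25. ✓

y(n) = 5 × y(n-1), y(0) = 1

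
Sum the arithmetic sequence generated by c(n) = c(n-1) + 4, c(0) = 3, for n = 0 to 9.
Computing the sequence terms: 3, 7, 11, 15, 19, 23, 27, 31, 35, 39
Adding these values together:

210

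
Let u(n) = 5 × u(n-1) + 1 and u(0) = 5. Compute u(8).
Computing step by step:
u(0) = 5
u(1) = 5 × 5 + 1 = 26
u(2) = 5 × 26 + 1 = 131
u(3) = 5 × 131 + 1 = 656
u(4) = 5 × 656 + 1 = 3281
u(5) = 5 × 3281 + 1 = 16406
u(6) = 5 × 16406 + 1 = 82031
u(7) = 5 × 82031 + 1 = 410156
u(8) = 5 × 410156 + 1 = 2050781

2050781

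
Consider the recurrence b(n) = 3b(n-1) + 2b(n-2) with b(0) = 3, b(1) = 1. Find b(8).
Computing the sequence terms:
3, 1, 9, 29, 105, 373, 1329, 4733, 16857

16857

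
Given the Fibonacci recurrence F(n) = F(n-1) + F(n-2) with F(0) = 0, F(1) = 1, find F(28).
Computing the sequence terms:
0, 1, 1, 2, 3, 5, 8, 13, 21, 34, 55, 89, 144, 233, 377, 610, 987, 1597, 2584, 4181, 6765, 10946, 17711, 28657, 46368, 75025, 121393, 196418, 317811

317811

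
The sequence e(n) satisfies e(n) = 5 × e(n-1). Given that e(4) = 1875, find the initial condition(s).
In general e(n) = 5ⁿ · e(0). At n = 4: e(0) = e(4) / 5^4 = 1875 / 625 = 3.

e(0) = 3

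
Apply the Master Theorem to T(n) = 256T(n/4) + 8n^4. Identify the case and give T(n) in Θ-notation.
Master Theorem template: T(n) = a·T(n/b) + f(n).
Here: a=256, b=4, f(n)=8n^4
Compute log_b(a) = log_4(256) = 4.
f(n) = 8n^4 = Θ(n^4). Case 2: T(n) = Θ(n^4 log n).

Case 2: T(n) = Θ(n^4 log n)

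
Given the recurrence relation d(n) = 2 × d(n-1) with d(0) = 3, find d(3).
Computing step by step:
d(0) = 3
d(1) = 2 × 3 = 6
d(2) = 2 × 6 = 12
d(3) = 2 × 12 = 24

24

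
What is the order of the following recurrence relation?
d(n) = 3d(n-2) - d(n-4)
The order is the largest lag k for which d(n-k) appears. Here the deepest term is d(n-4), so the order is 4.

Order 4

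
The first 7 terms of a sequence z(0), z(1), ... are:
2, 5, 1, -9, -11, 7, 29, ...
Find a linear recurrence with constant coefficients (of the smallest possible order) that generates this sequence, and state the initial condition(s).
Look for the lowest-order linear relation among consecutive terms.
Observation: z(n) - 1·z(n-1) - (-2)·z(n-2) = 0 holds for the shown terms, and no order-1 relation z(n) = α·z(n-1) + β fits.
Check at n=3: 1·1 + (-2)·5 = -9. ✓

z(n) = z(n-1) - 2z(n-2), z(0) = 2, z(1) = 5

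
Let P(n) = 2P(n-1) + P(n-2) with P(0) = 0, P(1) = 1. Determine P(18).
Computing the sequence terms:
0, 1, 2, 5, 12, 29, 70, 169, 408, 985, 2378, 5741, 13860, 33461, 80782, 195025, 470832, 1136689, 2744210

2744210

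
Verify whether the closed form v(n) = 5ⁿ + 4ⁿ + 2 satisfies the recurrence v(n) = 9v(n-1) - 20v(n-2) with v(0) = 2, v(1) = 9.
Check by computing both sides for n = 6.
From the recurrence with v(0) = 2, v(1) = 9:
  v(0) = 2, v(1) = 9, v(2) = 41, v(3) = 189, v(4) = 881, v(5) = 4149, v(6) = 19721
  so the recurrence gives v(6) = 19721.
From the proposed closed form v(n) = 5ⁿ + 4ⁿ + 2:
  v(6) = 19723.
The recurrence gives 19721 but the closed form gives 19723, so the closed form does not satisfy the recurrence.

No, the closed form is incorrect.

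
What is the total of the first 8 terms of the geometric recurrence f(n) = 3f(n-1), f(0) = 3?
Computing the sequence terms: 3, 9, 27, 81, 243, 729, 2187, 6561
Adding these values together:

9840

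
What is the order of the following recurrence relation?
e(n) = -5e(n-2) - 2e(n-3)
The order is the largest lag k for which e(n-k) appears. Here the deepest term is e(n-3), so the order is 3.

Order 3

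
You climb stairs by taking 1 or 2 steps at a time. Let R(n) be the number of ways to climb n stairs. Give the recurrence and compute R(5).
Condition on the size of the last step (1 to 2): before it there were n-1, …, n-2 stairs climbed, and these cases are disjoint, so R(n) = R(n-1) + R(n-2) (Fibonacci-type sequence).
Initial conditions by direct count (compositions of i into parts ≤ 2): R(1) = 1; R(2) = 2.
Iterating the recurrence: R(3) = 3, R(4) = 5, R(5) = 8.

R(n) = R(n-1) + R(n-2), R(1) = 1, R(2) = 2; R(5) = 8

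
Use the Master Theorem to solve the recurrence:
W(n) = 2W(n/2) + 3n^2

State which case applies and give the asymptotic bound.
Master Theorem template: W(n) = a·W(n/b) + f(n).
Here: a=2, b=2, f(n)=3n^2
Compute log_b(a) = log_2(2) = 1.
f(n) = 3n^2 = Ω(n^(1+ε)) with ε = 1, and the regularity condition holds (a·f(n/b) = (a/b^2)·f(n) with a/b^2 = 2^-1 < 1). Case 3: W(n) = Θ(f(n)) = Θ(n^2).

Case 3: W(n) = Θ(n^2)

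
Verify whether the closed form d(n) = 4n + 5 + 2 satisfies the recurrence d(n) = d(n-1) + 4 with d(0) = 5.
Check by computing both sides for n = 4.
From the recurrence with d(0) = 5:
  d(0) = 5, d(1) = 9, d(2) = 13, d(3) = 17, d(4) = 21
  so the recurrence gives d(4) = 21.
From the proposed closed form d(n) = 4n + 5 + 2:
  d(4) = 23.
The recurrence gives 21 but the closed form gives 23, so the closed form does not satisfy the recurrence.

No, the closed form is incorrect.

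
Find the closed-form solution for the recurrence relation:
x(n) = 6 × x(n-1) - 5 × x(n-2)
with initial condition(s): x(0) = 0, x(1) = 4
Recurrence: x(n) = 6 × x(n-1) - 5 × x(n-2), initial: x(0) = 0, x(1) = 4.
Characteristic equation: r² - 6r + 5 = 0, which factors as (r - 5)(r - 1) = 0, so r = 5, 1. General solution x(n) = A·5ⁿ + B·1ⁿ. From x(0) = 0: A + B = 0. From x(1) = 4: 5A + 1B = 4. Solving gives A = 1, B = -1.

x(n) = 5ⁿ - 1ⁿ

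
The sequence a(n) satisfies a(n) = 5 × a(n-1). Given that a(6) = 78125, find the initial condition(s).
In general a(n) = 5ⁿ · a(0). At n = 6: a(0) = a(6) / 5^6 = 78125 / 15625 = 5.

a(0) = 5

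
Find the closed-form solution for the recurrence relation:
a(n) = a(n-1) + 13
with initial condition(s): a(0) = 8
Recurrence: a(n) = a(n-1) + 13, initial: a(0) = 8.
Each step adds 13, so a(n) = a(0) + 13n = 13n + 8.

a(n) = 13n + 8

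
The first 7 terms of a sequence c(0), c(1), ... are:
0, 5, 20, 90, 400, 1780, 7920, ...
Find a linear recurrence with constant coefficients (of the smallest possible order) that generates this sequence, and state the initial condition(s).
Look for the lowest-order linear relation among consecutive terms.
Observation: c(n) - 4·c(n-1) - (2)·c(n-2) = 0 holds for the shown terms, and no order-1 relation c(n) = α·c(n-1) + β fits.
Check at n=3: 4·20 + (2)·5 = 90. ✓

c(n) = 4c(n-1) + 2c(n-2), c(0) = 0, c(1) = 5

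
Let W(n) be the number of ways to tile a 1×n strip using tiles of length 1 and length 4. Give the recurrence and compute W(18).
Condition on the last tile: it has length 1 (leaving a 1×(n-1) strip) or length 4 (leaving a 1×(n-4) strip), so W(n) = W(n-1) + W(n-4) (order-4 linear recurrence).
For 0 ≤ i < 4 only unit tiles fit, so W(i) = 1.
Iterating the recurrence: W(4) = 2, W(5) = 3, W(6) = 4, W(7) = 5, W(8) = 7, W(9) = 10, W(10) = 14, W(11) = 19, W(12) = 26, W(13) = 36, W(14) = 50, W(15) = 69, W(16) = 95, W(17) = 131, W(18) = 181.

W(n) = W(n-1) + W(n-4), with W(i) = 1 for 0 ≤ i < 4; W(18) = 181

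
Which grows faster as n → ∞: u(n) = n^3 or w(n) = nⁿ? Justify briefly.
Comparing growth rates:
Growth-rate hierarchy: log n ≺ any polynomial ≺ any exponential cⁿ (c>1) ≺ n! ≺ nⁿ.
super-exponential nⁿ dominates polynomial degree 3 asymptotically.

w(n) grows faster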